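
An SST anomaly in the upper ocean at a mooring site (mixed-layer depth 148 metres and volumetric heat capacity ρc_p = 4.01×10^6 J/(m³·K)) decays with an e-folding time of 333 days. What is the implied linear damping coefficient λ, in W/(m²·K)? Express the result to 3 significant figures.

20.6

Areal heat capacity C = ρc_p × D = 4.01×10^6 × 148 = 5.93×10^8 J/(m^2 K).
τ = 333 days = 2.88×10^7 s.
λ = C / τ = 5.93×10^8 / 2.88×10^7 = 20.6 W/(m²·K).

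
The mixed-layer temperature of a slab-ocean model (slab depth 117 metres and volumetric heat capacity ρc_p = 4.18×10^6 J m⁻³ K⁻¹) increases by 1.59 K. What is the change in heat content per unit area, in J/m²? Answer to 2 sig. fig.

7.8×10^8

Areal heat capacity C = ρc_p × D = 4.18×10^6 × 117 = 4.89×10^8 J/(m^2 K).
ΔQ = C ΔT = 4.89×10^8 × 1.59 = 7.78×10^8 J/m².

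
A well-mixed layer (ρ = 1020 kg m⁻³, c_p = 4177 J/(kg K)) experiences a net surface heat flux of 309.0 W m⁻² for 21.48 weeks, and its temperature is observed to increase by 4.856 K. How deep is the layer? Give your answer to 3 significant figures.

194 m

Heat input Q = F Δt = 309.0 × 1.30×10^7 s = 4.01×10^9 J/m².
Required areal heat capacity C = Q / ΔT = 8.27×10^8 J/(m²·K).
Depth D = C / (ρ c_p) = 8.27×10^8 / (1020 × 4177) = 194 m.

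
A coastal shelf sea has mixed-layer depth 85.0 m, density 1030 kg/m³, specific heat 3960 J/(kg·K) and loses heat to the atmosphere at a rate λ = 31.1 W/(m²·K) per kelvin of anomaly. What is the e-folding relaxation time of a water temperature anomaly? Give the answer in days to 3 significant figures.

Areal heat capacity C = ρ c_p D = 1030 × 3960 × 85.0 = 3.47×10^8 J/(m^2 K).
Relaxation time τ = C / λ = 3.47×10^8 / 31.1 = 1.11×10^7 s.
In days: 1.11×10^7 s / (86400 s/day) = 129 days.

129 days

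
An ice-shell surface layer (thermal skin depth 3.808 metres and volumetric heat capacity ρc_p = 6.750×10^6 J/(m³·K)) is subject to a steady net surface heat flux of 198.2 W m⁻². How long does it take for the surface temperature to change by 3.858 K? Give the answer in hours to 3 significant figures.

Areal heat capacity C = ρc_p × D = 6.750×10^6 × 3.808 = 2.57×10^7 J m⁻² K⁻¹.
Time required: Δt = C ΔT / F = 2.57×10^7 × 3.858 / 198.2 = 5.00×10^5 s.
In hours: 5.00×10^5 s / (3600 s/hour) = 139 hours.

139 hours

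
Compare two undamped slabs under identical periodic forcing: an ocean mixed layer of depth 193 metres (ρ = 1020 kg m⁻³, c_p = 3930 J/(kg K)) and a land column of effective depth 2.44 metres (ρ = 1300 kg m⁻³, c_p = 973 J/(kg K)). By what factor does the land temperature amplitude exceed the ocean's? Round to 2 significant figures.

C_ocean = 1020 × 3930 × 193 = 7.74×10^8 J/(m²·K).
C_land = 1300 × 973 × 2.44 = 3.09×10^6 J/(m²·K).
Undamped amplitude ∝ 1/C, so A_land/A_ocean = C_ocean/C_land = 251.

250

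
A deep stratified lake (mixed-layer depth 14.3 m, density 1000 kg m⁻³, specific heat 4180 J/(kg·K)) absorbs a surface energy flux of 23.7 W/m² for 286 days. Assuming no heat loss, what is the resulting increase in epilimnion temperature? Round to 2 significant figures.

9.8 K

Areal heat capacity C = ρ c_p D = 1000 × 4180 × 14.3 = 5.98×10^7 J m⁻² K⁻¹.
Net heat input Q = F Δt = 23.7 × (286 days × 86400 s/day) = 5.86×10^8 J/m².
ΔT = Q / C = 5.86×10^8 / 5.98×10^7 = 9.80 K.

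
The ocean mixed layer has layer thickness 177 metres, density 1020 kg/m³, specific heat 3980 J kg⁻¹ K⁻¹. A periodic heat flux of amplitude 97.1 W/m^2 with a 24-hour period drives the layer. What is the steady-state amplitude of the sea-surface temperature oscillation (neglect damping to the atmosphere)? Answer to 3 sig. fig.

0.00186 K

Areal heat capacity C = ρ c_p D = 1020 × 3980 × 177 = 7.19×10^8 J/(m^2 K).
Angular frequency ω = 2π / T = 2π / 86400 s = 7.27×10^-5 s⁻¹.
Cω = 7.19×10^8 × 7.27×10^-5 = 52300 W/(m²·K).
Amplitude A = F₀ / (Cω) = 97.1 / 52300 = 0.00186 K.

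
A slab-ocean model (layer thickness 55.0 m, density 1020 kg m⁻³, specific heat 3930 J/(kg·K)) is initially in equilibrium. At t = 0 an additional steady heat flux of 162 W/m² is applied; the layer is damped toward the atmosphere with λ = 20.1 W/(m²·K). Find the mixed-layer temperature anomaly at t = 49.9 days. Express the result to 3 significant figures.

2.62 K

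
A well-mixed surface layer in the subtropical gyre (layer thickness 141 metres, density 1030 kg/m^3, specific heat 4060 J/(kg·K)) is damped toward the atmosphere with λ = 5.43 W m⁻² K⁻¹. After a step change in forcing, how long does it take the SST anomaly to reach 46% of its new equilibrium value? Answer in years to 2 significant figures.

2.1 years

Areal heat capacity C = ρ c_p D = 1030 × 4060 × 141 = 5.90×10^8 J/(m^2 K).
τ = C / λ = 5.90×10^8 / 5.43 = 1.09×10^8 s.
Fraction reached: 1 − e^(−t/τ) = 0.46 ⇒ t = −τ ln(1 − 0.46) = τ × 0.616.
t = 6.69×10^7 s = 2.12 years.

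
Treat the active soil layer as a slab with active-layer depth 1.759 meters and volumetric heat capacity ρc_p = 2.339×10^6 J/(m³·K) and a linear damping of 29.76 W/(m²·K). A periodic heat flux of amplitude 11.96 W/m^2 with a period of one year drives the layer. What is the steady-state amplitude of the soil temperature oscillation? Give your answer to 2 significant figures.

Areal heat capacity C = ρc_p × D = 2.339×10^6 × 1.759 = 4.11×10^6 J/(m^2 K).
Angular frequency ω = 2π / T = 2π / 3.15×10^7 s = 1.99×10^-7 s⁻¹.
√((Cω)² + λ²) = √((0.820)² + 29.76²) = 29.8 W/(m²·K).
Amplitude A = F₀ / √((Cω)²+λ²) = 11.96 / 29.8 = 0.402 K.

0.40 K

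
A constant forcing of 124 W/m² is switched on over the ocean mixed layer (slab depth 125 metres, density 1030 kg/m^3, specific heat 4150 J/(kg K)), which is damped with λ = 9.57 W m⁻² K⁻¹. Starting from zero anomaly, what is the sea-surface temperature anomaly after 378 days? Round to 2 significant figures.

5.7 K

Areal heat capacity C = ρ c_p D = 1030 × 4150 × 125 = 5.34×10^8 J m⁻² K⁻¹.
τ = C / λ = 5.34×10^8 / 9.57 = 5.58×10^7 s.
Equilibrium anomaly ΔT_eq = F / λ = 124 / 9.57 = 13.0 K.
t = 378 days = 3.27×10^7 s, so t/τ = 0.585.
ΔT(t) = ΔT_eq (1 − e^(−t/τ)) = 13.0 × (1 − e^−0.585) = 5.74 K.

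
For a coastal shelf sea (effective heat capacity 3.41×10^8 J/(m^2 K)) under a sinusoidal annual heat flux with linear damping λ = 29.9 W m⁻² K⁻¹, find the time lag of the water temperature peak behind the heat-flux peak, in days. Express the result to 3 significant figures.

67.2 days

Areal heat capacity C = 3.41×10^8 J/(m^2 K) (given).
ω = 2π / 3.15×10^7 s = 1.99×10^-7 s⁻¹.
Phase lag φ = arctan(Cω/λ) = arctan(67.9/29.9) = 1.16 rad.
Time lag = φ / ω = 1.16 / 1.99×10^-7 = 5.80×10^6 s = 67.2 days.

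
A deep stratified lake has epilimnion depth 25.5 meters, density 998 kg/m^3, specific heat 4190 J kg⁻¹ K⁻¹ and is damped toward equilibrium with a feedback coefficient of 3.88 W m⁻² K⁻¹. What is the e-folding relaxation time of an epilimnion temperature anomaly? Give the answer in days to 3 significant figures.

Areal heat capacity C = ρ c_p D = 998 × 4190 × 25.5 = 1.07×10^8 J m⁻² K⁻¹.
Relaxation time τ = C / λ = 1.07×10^8 / 3.88 = 2.75×10^7 s.
In days: 2.75×10^7 s / (86400 s/day) = 318 days.

318 days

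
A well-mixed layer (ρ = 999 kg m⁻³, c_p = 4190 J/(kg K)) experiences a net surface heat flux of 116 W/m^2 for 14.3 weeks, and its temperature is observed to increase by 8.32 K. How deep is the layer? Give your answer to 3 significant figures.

Heat input Q = F Δt = 116 × 8.65×10^6 s = 1.00×10^9 J/m².
Required areal heat capacity C = Q / ΔT = 1.21×10^8 J/(m²·K).
Depth D = C / (ρ c_p) = 1.21×10^8 / (999 × 4190) = 28.8 m.

28.8 m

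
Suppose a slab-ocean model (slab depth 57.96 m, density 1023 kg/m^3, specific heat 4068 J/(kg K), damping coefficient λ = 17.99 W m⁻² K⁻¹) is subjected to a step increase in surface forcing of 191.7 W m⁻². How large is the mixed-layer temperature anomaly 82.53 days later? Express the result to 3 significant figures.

4.40 K

Areal heat capacity C = ρ c_p D = 1023 × 4068 × 57.96 = 2.41×10^8 J/(m²·K).
τ = C / λ = 2.41×10^8 / 17.99 = 1.34×10^7 s.
Equilibrium anomaly ΔT_eq = F / λ = 191.7 / 17.99 = 10.7 K.
t = 82.53 days = 7.13×10^6 s, so t/τ = 0.532.
ΔT(t) = ΔT_eq (1 − e^(−t/τ)) = 10.7 × (1 − e^−0.532) = 4.40 K.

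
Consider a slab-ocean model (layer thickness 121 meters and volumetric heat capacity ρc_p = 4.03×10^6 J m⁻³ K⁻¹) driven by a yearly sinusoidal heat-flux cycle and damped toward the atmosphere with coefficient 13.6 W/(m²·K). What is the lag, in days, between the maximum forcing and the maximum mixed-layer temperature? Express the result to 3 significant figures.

83.2 days

Areal heat capacity C = ρc_p × D = 4.03×10^6 × 121 = 4.88×10^8 J m⁻² K⁻¹.
ω = 2π / 3.15×10^7 s = 1.99×10^-7 s⁻¹.
Phase lag φ = arctan(Cω/λ) = arctan(97.2/13.6) = 1.43 rad.
Time lag = φ / ω = 1.43 / 1.99×10^-7 = 7.19×10^6 s = 83.2 days.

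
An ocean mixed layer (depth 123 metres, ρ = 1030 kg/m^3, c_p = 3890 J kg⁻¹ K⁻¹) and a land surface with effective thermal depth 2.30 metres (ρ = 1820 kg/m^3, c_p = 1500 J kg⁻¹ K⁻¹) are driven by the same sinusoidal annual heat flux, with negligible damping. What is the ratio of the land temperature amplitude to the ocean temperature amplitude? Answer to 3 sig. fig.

78.5

C_ocean = 1030 × 3890 × 123 = 4.93×10^8 J/(m²·K).
C_land = 1820 × 1500 × 2.30 = 6.28×10^6 J/(m²·K).
Undamped amplitude ∝ 1/C, so A_land/A_ocean = C_ocean/C_land = 78.5.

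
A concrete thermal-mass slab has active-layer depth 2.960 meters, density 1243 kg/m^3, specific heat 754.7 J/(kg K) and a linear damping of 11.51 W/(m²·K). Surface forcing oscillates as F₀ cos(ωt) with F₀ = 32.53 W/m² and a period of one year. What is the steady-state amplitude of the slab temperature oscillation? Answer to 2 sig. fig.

2.8 K

Areal heat capacity C = ρ c_p D = 1243 × 754.7 × 2.960 = 2.78×10^6 J/(m^2 K).
Angular frequency ω = 2π / T = 2π / 3.15×10^7 s = 1.99×10^-7 s⁻¹.
√((Cω)² + λ²) = √((0.553)² + 11.51²) = 11.5 W/(m²·K).
Amplitude A = F₀ / √((Cω)²+λ²) = 32.53 / 11.5 = 2.82 K.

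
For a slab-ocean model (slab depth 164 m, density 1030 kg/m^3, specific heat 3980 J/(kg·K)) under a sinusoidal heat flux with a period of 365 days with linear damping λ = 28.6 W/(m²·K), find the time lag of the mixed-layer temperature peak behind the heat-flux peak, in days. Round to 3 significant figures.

Areal heat capacity C = ρ c_p D = 1030 × 3980 × 164 = 6.72×10^8 J/(m²·K).
ω = 2π / 3.15×10^7 s = 1.99×10^-7 s⁻¹.
Phase lag φ = arctan(Cω/λ) = arctan(134/28.6) = 1.36 rad.
Time lag = φ / ω = 1.36 / 1.99×10^-7 = 6.83×10^6 s = 79.0 days.

79.0 days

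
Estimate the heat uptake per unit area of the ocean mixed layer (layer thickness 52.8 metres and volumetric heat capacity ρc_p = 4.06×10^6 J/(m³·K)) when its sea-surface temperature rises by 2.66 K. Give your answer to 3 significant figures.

5.70×10^8

Areal heat capacity C = ρc_p × D = 4.06×10^6 × 52.8 = 2.14×10^8 J/(m²·K).
ΔQ = C ΔT = 2.14×10^8 × 2.66 = 5.70×10^8 J/m².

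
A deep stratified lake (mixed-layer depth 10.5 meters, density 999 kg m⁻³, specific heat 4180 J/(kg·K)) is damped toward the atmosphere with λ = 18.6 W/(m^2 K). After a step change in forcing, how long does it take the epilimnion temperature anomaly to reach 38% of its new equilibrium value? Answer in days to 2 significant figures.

13 days

Areal heat capacity C = ρ c_p D = 999 × 4180 × 10.5 = 4.38×10^7 J/(m^2 K).
τ = C / λ = 4.38×10^7 / 18.6 = 2.36×10^6 s.
Fraction reached: 1 − e^(−t/τ) = 0.38 ⇒ t = −τ ln(1 − 0.38) = τ × 0.478.
t = 1.13×10^6 s = 13.0 days.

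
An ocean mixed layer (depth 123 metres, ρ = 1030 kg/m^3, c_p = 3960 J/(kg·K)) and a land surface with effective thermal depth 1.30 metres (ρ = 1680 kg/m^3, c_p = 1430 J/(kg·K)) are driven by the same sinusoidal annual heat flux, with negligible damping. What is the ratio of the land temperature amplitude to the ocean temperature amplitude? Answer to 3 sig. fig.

C_ocean = 1030 × 3960 × 123 = 5.02×10^8 J/(m²·K).
C_land = 1680 × 1430 × 1.30 = 3.12×10^6 J/(m²·K).
Undamped amplitude ∝ 1/C, so A_land/A_ocean = C_ocean/C_land = 161.

161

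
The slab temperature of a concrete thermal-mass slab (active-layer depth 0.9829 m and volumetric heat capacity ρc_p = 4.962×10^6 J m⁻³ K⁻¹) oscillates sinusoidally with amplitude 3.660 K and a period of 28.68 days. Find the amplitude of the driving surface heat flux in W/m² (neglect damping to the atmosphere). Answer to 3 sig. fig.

45.3

Areal heat capacity C = ρc_p × D = 4.962×10^6 × 0.9829 = 4.88×10^6 J/(m^2 K).
ω = 2π / 2.48×10^6 s = 2.54×10^-6 s⁻¹.
Cω = 4.88×10^6 × 2.54×10^-6 = 12.4 W/(m²·K).
F₀ = A × Cω = 3.660 × 12.4 = 45.3 W/m².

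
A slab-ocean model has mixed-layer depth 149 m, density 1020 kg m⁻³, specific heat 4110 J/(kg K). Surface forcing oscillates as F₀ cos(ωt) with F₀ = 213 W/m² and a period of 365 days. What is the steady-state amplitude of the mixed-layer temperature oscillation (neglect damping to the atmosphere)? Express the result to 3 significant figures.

1.71 K

Areal heat capacity C = ρ c_p D = 1020 × 4110 × 149 = 6.25×10^8 J/(m²·K).
Angular frequency ω = 2π / T = 2π / 3.15×10^7 s = 1.99×10^-7 s⁻¹.
Cω = 6.25×10^8 × 1.99×10^-7 = 124 W/(m²·K).
Amplitude A = F₀ / (Cω) = 213 / 124 = 1.71 K.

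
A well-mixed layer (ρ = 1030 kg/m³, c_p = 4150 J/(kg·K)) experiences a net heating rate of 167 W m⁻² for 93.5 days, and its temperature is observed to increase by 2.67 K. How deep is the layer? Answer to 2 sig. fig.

120 m

Heat input Q = F Δt = 167 × 8.08×10^6 s = 1.35×10^9 J/m².
Required areal heat capacity C = Q / ΔT = 5.05×10^8 J/(m²·K).
Depth D = C / (ρ c_p) = 5.05×10^8 / (1030 × 4150) = 118 m.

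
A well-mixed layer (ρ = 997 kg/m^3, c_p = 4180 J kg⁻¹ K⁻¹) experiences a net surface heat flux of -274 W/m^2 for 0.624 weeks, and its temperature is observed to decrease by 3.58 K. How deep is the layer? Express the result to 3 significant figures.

6.93 m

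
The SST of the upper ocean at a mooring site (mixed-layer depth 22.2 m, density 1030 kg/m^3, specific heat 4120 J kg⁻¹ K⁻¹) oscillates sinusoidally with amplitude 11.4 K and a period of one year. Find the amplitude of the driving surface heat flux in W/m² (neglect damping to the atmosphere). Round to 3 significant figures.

214

Areal heat capacity C = ρ c_p D = 1030 × 4120 × 22.2 = 9.42×10^7 J m⁻² K⁻¹.
ω = 2π / 3.15×10^7 s = 1.99×10^-7 s⁻¹.
Cω = 9.42×10^7 × 1.99×10^-7 = 18.8 W/(m²·K).
F₀ = A × Cω = 11.4 × 18.8 = 214 W/m².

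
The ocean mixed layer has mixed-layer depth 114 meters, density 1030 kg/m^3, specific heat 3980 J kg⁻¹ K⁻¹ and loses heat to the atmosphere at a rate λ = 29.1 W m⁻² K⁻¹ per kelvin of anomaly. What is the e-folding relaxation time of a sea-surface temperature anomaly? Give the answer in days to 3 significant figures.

Areal heat capacity C = ρ c_p D = 1030 × 3980 × 114 = 4.67×10^8 J/(m²·K).
Relaxation time τ = C / λ = 4.67×10^8 / 29.1 = 1.61×10^7 s.
In days: 1.61×10^7 s / (86400 s/day) = 186 days.

186 days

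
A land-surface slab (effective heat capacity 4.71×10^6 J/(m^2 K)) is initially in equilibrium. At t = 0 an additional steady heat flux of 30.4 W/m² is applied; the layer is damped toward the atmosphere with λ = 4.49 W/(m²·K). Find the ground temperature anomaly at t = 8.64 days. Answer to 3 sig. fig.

Areal heat capacity C = 4.71×10^6 J/(m^2 K) (given).
τ = C / λ = 4.71×10^6 / 4.49 = 1.05×10^6 s.
Equilibrium anomaly ΔT_eq = F / λ = 30.4 / 4.49 = 6.77 K.
t = 8.64 days = 7.46×10^5 s, so t/τ = 0.712.
ΔT(t) = ΔT_eq (1 − e^(−t/τ)) = 6.77 × (1 − e^−0.712) = 3.45 K.

3.45 K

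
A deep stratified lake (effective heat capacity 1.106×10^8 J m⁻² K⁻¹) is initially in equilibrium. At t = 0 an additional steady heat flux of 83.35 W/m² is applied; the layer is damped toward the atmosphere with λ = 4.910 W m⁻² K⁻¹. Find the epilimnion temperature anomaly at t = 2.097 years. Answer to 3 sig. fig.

Areal heat capacity C = 1.106×10^8 J m⁻² K⁻¹ (given).
τ = C / λ = 1.11×10^8 / 4.910 = 2.25×10^7 s.
Equilibrium anomaly ΔT_eq = F / λ = 83.35 / 4.910 = 17.0 K.
t = 2.097 years = 6.62×10^7 s, so t/τ = 2.94.
ΔT(t) = ΔT_eq (1 − e^(−t/τ)) = 17.0 × (1 − e^−2.94) = 16.1 K.

16.1 K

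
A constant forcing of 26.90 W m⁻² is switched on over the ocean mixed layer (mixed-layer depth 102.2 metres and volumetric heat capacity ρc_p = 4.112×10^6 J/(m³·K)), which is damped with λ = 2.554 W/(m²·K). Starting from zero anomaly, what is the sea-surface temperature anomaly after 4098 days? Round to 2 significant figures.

9.3 K

Areal heat capacity C = ρc_p × D = 4.112×10^6 × 102.2 = 4.20×10^8 J/(m^2 K).
τ = C / λ = 4.20×10^8 / 2.554 = 1.65×10^8 s.
Equilibrium anomaly ΔT_eq = F / λ = 26.90 / 2.554 = 10.5 K.
t = 4098 days = 3.54×10^8 s, so t/τ = 2.15.
ΔT(t) = ΔT_eq (1 − e^(−t/τ)) = 10.5 × (1 − e^−2.15) = 9.31 K.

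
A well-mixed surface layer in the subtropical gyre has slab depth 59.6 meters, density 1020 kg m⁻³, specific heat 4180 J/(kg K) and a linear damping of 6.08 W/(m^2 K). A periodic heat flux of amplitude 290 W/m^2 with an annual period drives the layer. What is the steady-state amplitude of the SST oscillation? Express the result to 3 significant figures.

Areal heat capacity C = ρ c_p D = 1020 × 4180 × 59.6 = 2.54×10^8 J/(m^2 K).
Angular frequency ω = 2π / T = 2π / 3.15×10^7 s = 1.99×10^-7 s⁻¹.
√((Cω)² + λ²) = √((50.6)² + 6.08²) = 51.0 W/(m²·K).
Amplitude A = F₀ / √((Cω)²+λ²) = 290 / 51.0 = 5.69 K.

5.69 K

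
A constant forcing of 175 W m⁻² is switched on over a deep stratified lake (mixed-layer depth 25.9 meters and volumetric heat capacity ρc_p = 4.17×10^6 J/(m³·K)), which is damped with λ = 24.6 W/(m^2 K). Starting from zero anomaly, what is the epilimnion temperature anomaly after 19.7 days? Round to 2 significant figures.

2.3 K

Areal heat capacity C = ρc_p × D = 4.17×10^6 × 25.9 = 1.08×10^8 J/(m^2 K).
τ = C / λ = 1.08×10^8 / 24.6 = 4.39×10^6 s.
Equilibrium anomaly ΔT_eq = F / λ = 175 / 24.6 = 7.11 K.
t = 19.7 days = 1.70×10^6 s, so t/τ = 0.388.
ΔT(t) = ΔT_eq (1 − e^(−t/τ)) = 7.11 × (1 − e^−0.388) = 2.29 K.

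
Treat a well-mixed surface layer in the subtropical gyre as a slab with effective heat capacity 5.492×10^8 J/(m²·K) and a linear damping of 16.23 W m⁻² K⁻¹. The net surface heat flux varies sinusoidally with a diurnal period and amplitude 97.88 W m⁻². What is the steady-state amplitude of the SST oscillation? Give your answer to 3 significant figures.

Areal heat capacity C = 5.492×10^8 J/(m²·K) (given).
Angular frequency ω = 2π / T = 2π / 86400 s = 7.27×10^-5 s⁻¹.
√((Cω)² + λ²) = √((39900)² + 16.23²) = 39900 W/(m²·K).
Amplitude A = F₀ / √((Cω)²+λ²) = 97.88 / 39900 = 0.00245 K.

0.00245 K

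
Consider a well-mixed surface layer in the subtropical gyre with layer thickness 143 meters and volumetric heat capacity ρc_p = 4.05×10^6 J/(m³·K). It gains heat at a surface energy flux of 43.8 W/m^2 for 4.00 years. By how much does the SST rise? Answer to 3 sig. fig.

9.55 K

Areal heat capacity C = ρc_p × D = 4.05×10^6 × 143 = 5.79×10^8 J/(m²·K).
Net heat input Q = F Δt = 43.8 × (4.00 years × 3.156×10^7 s/year) = 5.53×10^9 J/m².
ΔT = Q / C = 5.53×10^9 / 5.79×10^8 = 9.55 K.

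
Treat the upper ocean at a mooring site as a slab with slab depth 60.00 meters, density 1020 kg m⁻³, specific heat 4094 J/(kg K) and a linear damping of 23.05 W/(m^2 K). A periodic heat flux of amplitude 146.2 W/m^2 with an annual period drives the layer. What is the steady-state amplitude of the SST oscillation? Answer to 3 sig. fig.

Areal heat capacity C = ρ c_p D = 1020 × 4094 × 60.00 = 2.51×10^8 J/(m²·K).
Angular frequency ω = 2π / T = 2π / 3.15×10^7 s = 1.99×10^-7 s⁻¹.
√((Cω)² + λ²) = √((49.9)² + 23.05²) = 55.0 W/(m²·K).
Amplitude A = F₀ / √((Cω)²+λ²) = 146.2 / 55.0 = 2.66 K.

2.66 K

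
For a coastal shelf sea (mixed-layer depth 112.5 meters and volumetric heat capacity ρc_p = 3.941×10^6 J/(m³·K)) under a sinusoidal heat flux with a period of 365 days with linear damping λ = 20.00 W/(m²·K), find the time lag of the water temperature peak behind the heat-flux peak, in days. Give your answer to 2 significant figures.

Areal heat capacity C = ρc_p × D = 3.941×10^6 × 112.5 = 4.43×10^8 J/(m²·K).
ω = 2π / 3.15×10^7 s = 1.99×10^-7 s⁻¹.
Phase lag φ = arctan(Cω/λ) = arctan(88.3/20.00) = 1.35 rad.
Time lag = φ / ω = 1.35 / 1.99×10^-7 = 6.77×10^6 s = 78.3 days.

78 days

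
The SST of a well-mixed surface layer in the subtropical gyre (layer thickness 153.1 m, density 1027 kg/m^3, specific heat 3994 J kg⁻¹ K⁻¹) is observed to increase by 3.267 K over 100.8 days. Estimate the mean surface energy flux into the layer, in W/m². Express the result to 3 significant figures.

236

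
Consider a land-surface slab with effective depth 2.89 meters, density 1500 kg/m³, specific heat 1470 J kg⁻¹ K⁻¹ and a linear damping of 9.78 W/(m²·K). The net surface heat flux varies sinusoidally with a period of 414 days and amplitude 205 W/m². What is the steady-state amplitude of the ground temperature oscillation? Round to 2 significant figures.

21 K

Areal heat capacity C = ρ c_p D = 1500 × 1470 × 2.89 = 6.37×10^6 J/(m²·K).
Angular frequency ω = 2π / T = 2π / 3.58×10^7 s = 1.76×10^-7 s⁻¹.
√((Cω)² + λ²) = √((1.12)² + 9.78²) = 9.84 W/(m²·K).
Amplitude A = F₀ / √((Cω)²+λ²) = 205 / 9.84 = 20.8 K.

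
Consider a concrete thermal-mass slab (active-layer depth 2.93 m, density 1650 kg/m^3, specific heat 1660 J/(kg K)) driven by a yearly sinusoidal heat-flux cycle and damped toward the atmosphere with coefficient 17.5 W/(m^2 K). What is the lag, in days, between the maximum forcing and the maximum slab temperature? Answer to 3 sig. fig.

5.29 days

Areal heat capacity C = ρ c_p D = 1650 × 1660 × 2.93 = 8.03×10^6 J/(m^2 K).
ω = 2π / 3.15×10^7 s = 1.99×10^-7 s⁻¹.
Phase lag φ = arctan(Cω/λ) = arctan(1.60/17.5) = 0.0911 rad.
Time lag = φ / ω = 0.0911 / 1.99×10^-7 = 4.57×10^5 s = 5.29 days.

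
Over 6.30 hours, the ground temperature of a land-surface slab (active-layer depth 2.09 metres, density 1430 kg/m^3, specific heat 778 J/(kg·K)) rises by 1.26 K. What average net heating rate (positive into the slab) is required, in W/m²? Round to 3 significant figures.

129

Areal heat capacity C = ρ c_p D = 1430 × 778 × 2.09 = 2.33×10^6 J/(m^2 K).
Required heat per unit area: Q = C ΔT = 2.33×10^6 × 1.26 = 2.93×10^6 J/m².
Flux F = Q / Δt = 2.93×10^6 / 22700 s = 129 W/m².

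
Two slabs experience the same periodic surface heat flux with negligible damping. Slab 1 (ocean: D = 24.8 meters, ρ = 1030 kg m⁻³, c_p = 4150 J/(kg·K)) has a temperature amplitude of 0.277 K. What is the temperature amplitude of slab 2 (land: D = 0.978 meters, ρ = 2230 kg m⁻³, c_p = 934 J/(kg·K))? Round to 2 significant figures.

14 K

C_ocean = 1.06×10^8 J/(m²·K); C_land = 2.04×10^6 J/(m²·K).
A ∝ 1/C ⇒ A_land = A_ocean × C_ocean/C_land = 0.277 × 52.0 = 14.4 K.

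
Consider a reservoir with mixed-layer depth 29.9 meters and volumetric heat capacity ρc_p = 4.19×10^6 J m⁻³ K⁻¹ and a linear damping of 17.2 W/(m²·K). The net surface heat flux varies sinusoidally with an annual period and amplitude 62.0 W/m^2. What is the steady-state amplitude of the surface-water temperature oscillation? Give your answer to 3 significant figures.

Areal heat capacity C = ρc_p × D = 4.19×10^6 × 29.9 = 1.25×10^8 J/(m^2 K).
Angular frequency ω = 2π / T = 2π / 3.15×10^7 s = 1.99×10^-7 s⁻¹.
√((Cω)² + λ²) = √((25.0)² + 17.2²) = 30.3 W/(m²·K).
Amplitude A = F₀ / √((Cω)²+λ²) = 62.0 / 30.3 = 2.05 K.

2.05 K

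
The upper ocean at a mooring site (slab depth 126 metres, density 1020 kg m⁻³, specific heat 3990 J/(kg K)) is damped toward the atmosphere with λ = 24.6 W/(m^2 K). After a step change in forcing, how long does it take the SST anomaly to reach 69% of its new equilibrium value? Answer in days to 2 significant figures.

Areal heat capacity C = ρ c_p D = 1020 × 3990 × 126 = 5.13×10^8 J/(m^2 K).
τ = C / λ = 5.13×10^8 / 24.6 = 2.08×10^7 s.
Fraction reached: 1 − e^(−t/τ) = 0.69 ⇒ t = −τ ln(1 − 0.69) = τ × 1.17.
t = 2.44×10^7 s = 283 days.

280 days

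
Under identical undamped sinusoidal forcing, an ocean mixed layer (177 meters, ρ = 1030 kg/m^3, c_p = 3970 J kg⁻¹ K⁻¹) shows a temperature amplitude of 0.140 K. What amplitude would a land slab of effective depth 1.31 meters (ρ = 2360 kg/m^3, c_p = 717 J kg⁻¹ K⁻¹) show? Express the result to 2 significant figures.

46 K

C_ocean = 7.24×10^8 J/(m²·K); C_land = 2.22×10^6 J/(m²·K).
A ∝ 1/C ⇒ A_land = A_ocean × C_ocean/C_land = 0.140 × 327 = 45.7 K.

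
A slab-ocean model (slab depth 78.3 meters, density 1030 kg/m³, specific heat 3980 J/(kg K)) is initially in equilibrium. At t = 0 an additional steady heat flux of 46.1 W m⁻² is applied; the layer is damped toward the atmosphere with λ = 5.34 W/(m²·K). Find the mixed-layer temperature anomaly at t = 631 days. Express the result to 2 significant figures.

5.1 K

Areal heat capacity C = ρ c_p D = 1030 × 3980 × 78.3 = 3.21×10^8 J/(m^2 K).
τ = C / λ = 3.21×10^8 / 5.34 = 6.01×10^7 s.
Equilibrium anomaly ΔT_eq = F / λ = 46.1 / 5.34 = 8.63 K.
t = 631 days = 5.45×10^7 s, so t/τ = 0.907.
ΔT(t) = ΔT_eq (1 − e^(−t/τ)) = 8.63 × (1 − e^−0.907) = 5.15 K.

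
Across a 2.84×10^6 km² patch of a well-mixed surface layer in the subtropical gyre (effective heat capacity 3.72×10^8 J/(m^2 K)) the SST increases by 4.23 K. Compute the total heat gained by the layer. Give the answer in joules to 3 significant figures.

4.47×10^21 J

Areal heat capacity C = 3.72×10^8 J/(m^2 K) (given).
Heat per unit area: q = C ΔT = 3.72×10^8 × 4.23 = 1.57×10^9 J/m².
Total heat: Q = q × A = 1.57×10^9 × (2.84×10^6 × 10⁶ m²) = 4.47×10^21 J.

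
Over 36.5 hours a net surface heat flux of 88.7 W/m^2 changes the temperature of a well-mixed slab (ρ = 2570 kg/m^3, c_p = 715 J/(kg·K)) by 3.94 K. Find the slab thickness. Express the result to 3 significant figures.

1.61 m

Heat input Q = F Δt = 88.7 × 1.31×10^5 s = 1.17×10^7 J/m².
Required areal heat capacity C = Q / ΔT = 2.96×10^6 J/(m²·K).
Depth D = C / (ρ c_p) = 2.96×10^6 / (2570 × 715) = 1.61 m.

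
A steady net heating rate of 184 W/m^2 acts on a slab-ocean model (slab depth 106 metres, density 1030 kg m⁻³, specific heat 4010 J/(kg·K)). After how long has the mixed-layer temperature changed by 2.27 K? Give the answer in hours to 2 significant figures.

Areal heat capacity C = ρ c_p D = 1030 × 4010 × 106 = 4.38×10^8 J/(m^2 K).
Time required: Δt = C ΔT / F = 4.38×10^8 × 2.27 / 184 = 5.40×10^6 s.
In hours: 5.40×10^6 s / (3600 s/hour) = 1500 hours.

1500 hours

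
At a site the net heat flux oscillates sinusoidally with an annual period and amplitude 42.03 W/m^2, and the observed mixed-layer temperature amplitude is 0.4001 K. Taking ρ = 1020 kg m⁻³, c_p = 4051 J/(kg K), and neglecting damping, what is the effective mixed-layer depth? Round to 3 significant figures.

128 m

ω = 2π / 3.15×10^7 s = 1.99×10^-7 s⁻¹.
Required C = F₀ / (A ω) = 42.03 / (0.4001 × 1.99×10^-7) = 5.27×10^8 J/(m²·K).
D = C / (ρ c_p) = 5.27×10^8 / (1020 × 4051) = 128 m.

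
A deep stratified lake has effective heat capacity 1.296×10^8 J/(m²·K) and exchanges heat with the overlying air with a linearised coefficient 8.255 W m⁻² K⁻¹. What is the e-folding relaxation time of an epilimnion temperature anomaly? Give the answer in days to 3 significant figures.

Areal heat capacity C = 1.296×10^8 J/(m²·K) (given).
Relaxation time τ = C / λ = 1.30×10^8 / 8.255 = 1.57×10^7 s.
In days: 1.57×10^7 s / (86400 s/day) = 182 days.

182 days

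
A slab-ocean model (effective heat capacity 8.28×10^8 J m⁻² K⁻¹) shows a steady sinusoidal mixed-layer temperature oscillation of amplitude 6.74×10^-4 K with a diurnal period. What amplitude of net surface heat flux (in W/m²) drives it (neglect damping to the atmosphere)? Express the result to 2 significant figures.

41

Areal heat capacity C = 8.28×10^8 J m⁻² K⁻¹ (given).
ω = 2π / 86400 s = 7.27×10^-5 s⁻¹.
Cω = 8.28×10^8 × 7.27×10^-5 = 60200 W/(m²·K).
F₀ = A × Cω = 6.74×10^-4 × 60200 = 40.6 W/m².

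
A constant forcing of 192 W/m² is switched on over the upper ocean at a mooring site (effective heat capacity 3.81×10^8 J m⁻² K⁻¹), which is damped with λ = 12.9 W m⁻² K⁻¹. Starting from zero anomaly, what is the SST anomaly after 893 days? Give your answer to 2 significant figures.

Areal heat capacity C = 3.81×10^8 J m⁻² K⁻¹ (given).
τ = C / λ = 3.81×10^8 / 12.9 = 2.95×10^7 s.
Equilibrium anomaly ΔT_eq = F / λ = 192 / 12.9 = 14.9 K.
t = 893 days = 7.72×10^7 s, so t/τ = 2.61.
ΔT(t) = ΔT_eq (1 − e^(−t/τ)) = 14.9 × (1 − e^−2.61) = 13.8 K.

14 K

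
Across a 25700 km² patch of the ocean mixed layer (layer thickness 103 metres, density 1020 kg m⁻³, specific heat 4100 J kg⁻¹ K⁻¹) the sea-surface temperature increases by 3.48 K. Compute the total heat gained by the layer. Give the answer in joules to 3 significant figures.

3.85×10^19 J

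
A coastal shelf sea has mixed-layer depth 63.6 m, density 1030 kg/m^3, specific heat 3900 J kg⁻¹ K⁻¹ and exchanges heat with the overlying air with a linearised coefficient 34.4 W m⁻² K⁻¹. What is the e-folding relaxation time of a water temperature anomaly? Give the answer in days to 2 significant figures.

86 days

Areal heat capacity C = ρ c_p D = 1030 × 3900 × 63.6 = 2.55×10^8 J/(m²·K).
Relaxation time τ = C / λ = 2.55×10^8 / 34.4 = 7.43×10^6 s.
In days: 7.43×10^6 s / (86400 s/day) = 86.0 days.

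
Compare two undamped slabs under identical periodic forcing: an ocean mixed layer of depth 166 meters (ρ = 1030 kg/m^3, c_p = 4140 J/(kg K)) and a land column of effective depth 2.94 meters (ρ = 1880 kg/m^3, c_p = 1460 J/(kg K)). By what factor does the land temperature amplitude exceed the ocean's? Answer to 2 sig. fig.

88

C_ocean = 1030 × 4140 × 166 = 7.08×10^8 J/(m²·K).
C_land = 1880 × 1460 × 2.94 = 8.07×10^6 J/(m²·K).
Undamped amplitude ∝ 1/C, so A_land/A_ocean = C_ocean/C_land = 87.7.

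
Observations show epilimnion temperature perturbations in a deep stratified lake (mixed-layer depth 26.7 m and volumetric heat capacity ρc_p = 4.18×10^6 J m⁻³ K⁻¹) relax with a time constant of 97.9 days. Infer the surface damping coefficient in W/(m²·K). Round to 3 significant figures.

Areal heat capacity C = ρc_p × D = 4.18×10^6 × 26.7 = 1.12×10^8 J m⁻² K⁻¹.
τ = 97.9 days = 8.46×10^6 s.
λ = C / τ = 1.12×10^8 / 8.46×10^6 = 13.2 W/(m²·K).

13.2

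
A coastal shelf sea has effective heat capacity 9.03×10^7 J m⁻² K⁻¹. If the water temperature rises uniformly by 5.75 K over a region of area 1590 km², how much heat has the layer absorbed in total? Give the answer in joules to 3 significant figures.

Areal heat capacity C = 9.03×10^7 J m⁻² K⁻¹ (given).
Heat per unit area: q = C ΔT = 9.03×10^7 × 5.75 = 5.19×10^8 J/m².
Total heat: Q = q × A = 5.19×10^8 × (1590 × 10⁶ m²) = 8.26×10^17 J.

8.26×10^17 J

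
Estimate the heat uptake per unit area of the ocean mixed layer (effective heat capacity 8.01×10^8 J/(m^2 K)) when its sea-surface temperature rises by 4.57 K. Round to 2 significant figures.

Areal heat capacity C = 8.01×10^8 J/(m^2 K) (given).
ΔQ = C ΔT = 8.01×10^8 × 4.57 = 3.66×10^9 J/m².

3.7×10^9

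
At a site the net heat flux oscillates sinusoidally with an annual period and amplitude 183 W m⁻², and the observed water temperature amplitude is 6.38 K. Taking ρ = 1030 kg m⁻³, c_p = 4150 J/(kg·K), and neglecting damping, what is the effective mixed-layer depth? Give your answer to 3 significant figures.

ω = 2π / 3.15×10^7 s = 1.99×10^-7 s⁻¹.
Required C = F₀ / (A ω) = 183 / (6.38 × 1.99×10^-7) = 1.44×10^8 J/(m²·K).
D = C / (ρ c_p) = 1.44×10^8 / (1030 × 4150) = 33.7 m.

33.7 m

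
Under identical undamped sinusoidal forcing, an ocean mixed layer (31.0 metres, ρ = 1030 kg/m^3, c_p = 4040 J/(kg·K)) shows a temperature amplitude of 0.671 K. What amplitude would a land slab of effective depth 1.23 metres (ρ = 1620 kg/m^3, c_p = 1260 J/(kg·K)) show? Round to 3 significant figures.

34.5 K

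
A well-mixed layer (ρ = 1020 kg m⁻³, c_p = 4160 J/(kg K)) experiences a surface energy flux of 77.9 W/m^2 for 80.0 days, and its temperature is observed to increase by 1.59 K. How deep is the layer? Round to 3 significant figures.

Heat input Q = F Δt = 77.9 × 6.91×10^6 s = 5.38×10^8 J/m².
Required areal heat capacity C = Q / ΔT = 3.39×10^8 J/(m²·K).
Depth D = C / (ρ c_p) = 3.39×10^8 / (1020 × 4160) = 79.8 m.

79.8 m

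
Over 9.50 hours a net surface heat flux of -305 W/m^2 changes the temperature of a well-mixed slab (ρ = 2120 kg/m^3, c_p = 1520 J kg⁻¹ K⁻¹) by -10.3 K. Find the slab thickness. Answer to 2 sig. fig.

0.31 m

Heat input Q = F Δt = -305 × 34200 s = -1.04×10^7 J/m².
Required areal heat capacity C = Q / ΔT = 1.01×10^6 J/(m²·K).
Depth D = C / (ρ c_p) = 1.01×10^6 / (2120 × 1520) = 0.314 m.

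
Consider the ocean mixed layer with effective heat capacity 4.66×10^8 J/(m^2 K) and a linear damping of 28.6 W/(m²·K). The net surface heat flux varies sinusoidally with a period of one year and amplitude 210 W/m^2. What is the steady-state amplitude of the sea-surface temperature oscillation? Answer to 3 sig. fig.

2.16 K

Areal heat capacity C = 4.66×10^8 J/(m^2 K) (given).
Angular frequency ω = 2π / T = 2π / 3.15×10^7 s = 1.99×10^-7 s⁻¹.
√((Cω)² + λ²) = √((92.8)² + 28.6²) = 97.2 W/(m²·K).
Amplitude A = F₀ / √((Cω)²+λ²) = 210 / 97.2 = 2.16 K.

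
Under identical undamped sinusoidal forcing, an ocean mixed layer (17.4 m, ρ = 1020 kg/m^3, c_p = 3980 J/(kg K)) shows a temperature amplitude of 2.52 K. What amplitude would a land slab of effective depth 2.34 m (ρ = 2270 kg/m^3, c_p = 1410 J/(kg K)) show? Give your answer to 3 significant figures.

23.8 K

C_ocean = 7.06×10^7 J/(m²·K); C_land = 7.49×10^6 J/(m²·K).
A ∝ 1/C ⇒ A_land = A_ocean × C_ocean/C_land = 2.52 × 9.43 = 23.8 K.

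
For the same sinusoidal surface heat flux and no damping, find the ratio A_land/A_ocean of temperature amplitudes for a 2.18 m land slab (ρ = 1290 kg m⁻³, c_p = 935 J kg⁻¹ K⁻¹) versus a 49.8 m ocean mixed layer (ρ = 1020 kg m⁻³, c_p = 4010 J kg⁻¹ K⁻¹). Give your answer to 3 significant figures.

77.5

C_ocean = 1020 × 4010 × 49.8 = 2.04×10^8 J/(m²·K).
C_land = 1290 × 935 × 2.18 = 2.63×10^6 J/(m²·K).
Undamped amplitude ∝ 1/C, so A_land/A_ocean = C_ocean/C_land = 77.5.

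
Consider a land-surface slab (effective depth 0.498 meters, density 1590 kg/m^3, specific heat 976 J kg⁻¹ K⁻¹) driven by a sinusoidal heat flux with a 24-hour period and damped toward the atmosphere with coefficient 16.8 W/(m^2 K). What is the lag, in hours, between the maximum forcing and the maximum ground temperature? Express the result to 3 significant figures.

4.89 hours

Areal heat capacity C = ρ c_p D = 1590 × 976 × 0.498 = 7.73×10^5 J m⁻² K⁻¹.
ω = 2π / 86400 s = 7.27×10^-5 s⁻¹.
Phase lag φ = arctan(Cω/λ) = arctan(56.2/16.8) = 1.28 rad.
Time lag = φ / ω = 1.28 / 7.27×10^-5 = 17600 s = 4.89 hours.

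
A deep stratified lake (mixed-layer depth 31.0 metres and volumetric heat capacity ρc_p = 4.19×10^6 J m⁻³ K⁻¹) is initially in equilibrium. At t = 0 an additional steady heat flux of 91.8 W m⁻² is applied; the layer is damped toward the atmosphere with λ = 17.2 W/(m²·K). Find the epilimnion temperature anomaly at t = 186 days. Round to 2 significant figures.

4.7 K

Areal heat capacity C = ρc_p × D = 4.19×10^6 × 31.0 = 1.30×10^8 J/(m²·K).
τ = C / λ = 1.30×10^8 / 17.2 = 7.55×10^6 s.
Equilibrium anomaly ΔT_eq = F / λ = 91.8 / 17.2 = 5.34 K.
t = 186 days = 1.61×10^7 s, so t/τ = 2.13.
ΔT(t) = ΔT_eq (1 − e^(−t/τ)) = 5.34 × (1 − e^−2.13) = 4.70 K.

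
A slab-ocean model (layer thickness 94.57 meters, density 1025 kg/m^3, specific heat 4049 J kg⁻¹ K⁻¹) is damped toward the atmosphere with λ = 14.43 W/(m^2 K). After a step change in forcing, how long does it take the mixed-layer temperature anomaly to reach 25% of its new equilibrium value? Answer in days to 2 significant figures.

Areal heat capacity C = ρ c_p D = 1025 × 4049 × 94.57 = 3.92×10^8 J m⁻² K⁻¹.
τ = C / λ = 3.92×10^8 / 14.43 = 2.72×10^7 s.
Fraction reached: 1 − e^(−t/τ) = 0.25 ⇒ t = −τ ln(1 − 0.25) = τ × 0.288.
t = 7.82×10^6 s = 90.6 days.

91 days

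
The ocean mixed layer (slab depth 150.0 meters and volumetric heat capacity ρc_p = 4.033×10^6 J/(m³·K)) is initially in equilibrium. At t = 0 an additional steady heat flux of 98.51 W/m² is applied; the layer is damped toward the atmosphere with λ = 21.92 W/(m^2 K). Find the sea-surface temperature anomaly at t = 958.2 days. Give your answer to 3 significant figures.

4.27 K

Areal heat capacity C = ρc_p × D = 4.033×10^6 × 150.0 = 6.05×10^8 J/(m²·K).
τ = C / λ = 6.05×10^8 / 21.92 = 2.76×10^7 s.
Equilibrium anomaly ΔT_eq = F / λ = 98.51 / 21.92 = 4.49 K.
t = 958.2 days = 8.28×10^7 s, so t/τ = 3.00.
ΔT(t) = ΔT_eq (1 − e^(−t/τ)) = 4.49 × (1 − e^−3.00) = 4.27 K.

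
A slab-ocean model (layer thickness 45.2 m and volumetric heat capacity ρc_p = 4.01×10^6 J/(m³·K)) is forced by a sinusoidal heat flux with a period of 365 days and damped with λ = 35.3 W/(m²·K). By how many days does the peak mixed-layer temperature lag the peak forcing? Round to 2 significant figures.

46 days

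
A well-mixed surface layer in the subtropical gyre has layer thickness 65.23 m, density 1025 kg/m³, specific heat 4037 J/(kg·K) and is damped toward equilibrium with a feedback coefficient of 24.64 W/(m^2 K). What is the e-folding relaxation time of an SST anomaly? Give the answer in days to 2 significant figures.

Areal heat capacity C = ρ c_p D = 1025 × 4037 × 65.23 = 2.70×10^8 J m⁻² K⁻¹.
Relaxation time τ = C / λ = 2.70×10^8 / 24.64 = 1.10×10^7 s.
In days: 1.10×10^7 s / (86400 s/day) = 127 days.

130 days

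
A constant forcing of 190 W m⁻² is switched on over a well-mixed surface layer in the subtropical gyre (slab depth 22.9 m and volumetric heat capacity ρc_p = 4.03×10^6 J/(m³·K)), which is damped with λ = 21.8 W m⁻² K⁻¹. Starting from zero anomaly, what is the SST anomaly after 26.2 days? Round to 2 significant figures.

3.6 K

Areal heat capacity C = ρc_p × D = 4.03×10^6 × 22.9 = 9.23×10^7 J/(m^2 K).
τ = C / λ = 9.23×10^7 / 21.8 = 4.23×10^6 s.
Equilibrium anomaly ΔT_eq = F / λ = 190 / 21.8 = 8.72 K.
t = 26.2 days = 2.26×10^6 s, so t/τ = 0.535.
ΔT(t) = ΔT_eq (1 − e^(−t/τ)) = 8.72 × (1 − e^−0.535) = 3.61 K.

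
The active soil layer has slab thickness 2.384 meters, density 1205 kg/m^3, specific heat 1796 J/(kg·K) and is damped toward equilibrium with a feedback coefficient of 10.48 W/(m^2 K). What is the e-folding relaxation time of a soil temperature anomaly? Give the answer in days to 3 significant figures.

Areal heat capacity C = ρ c_p D = 1205 × 1796 × 2.384 = 5.16×10^6 J/(m²·K).
Relaxation time τ = C / λ = 5.16×10^6 / 10.48 = 4.92×10^5 s.
In days: 4.92×10^5 s / (86400 s/day) = 5.70 days.

5.70 days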